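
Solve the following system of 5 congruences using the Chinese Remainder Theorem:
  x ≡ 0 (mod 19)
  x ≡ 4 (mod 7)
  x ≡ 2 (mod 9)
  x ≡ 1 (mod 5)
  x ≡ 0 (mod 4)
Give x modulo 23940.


Product of moduli M = 19 · 7 · 9 · 5 · 4 = 23940.
Merge one congruence at a time:
  Start: x ≡ 0 (mod 19).
  Combine with x ≡ 4 (mod 7); new modulus lcm = 133.
    Write x = 0 + 19·t and substitute into x ≡ 4 (mod 7): 19·t ≡ 4 − 0 = 4 (mod 7).
    Reduce coefficients mod 7: 5·t ≡ 4 (mod 7).
    The inverse of 5 mod 7 is 3 (since 5·3 = 15 = 2·7 + 1), so t ≡ 3·4 = 12 ≡ 5 (mod 7).
    Then x = 0 + 19·5 = 95, valid modulo lcm(19, 7) = 133: x ≡ 95 (mod 133).
  Combine with x ≡ 2 (mod 9); new modulus lcm = 1197.
    Write x = 95 + 133·t and substitute into x ≡ 2 (mod 9): 133·t ≡ 2 − 95 = -93 (mod 9).
    Reduce coefficients mod 9: 7·t ≡ 6 (mod 9).
    The inverse of 7 mod 9 is 4 (since 7·4 = 28 = 3·9 + 1), so t ≡ 4·6 = 24 ≡ 6 (mod 9).
    Then x = 95 + 133·6 = 893, valid modulo lcm(133, 9) = 1197: x ≡ 893 (mod 1197).
  Combine with x ≡ 1 (mod 5); new modulus lcm = 5985.
    Write x = 893 + 1197·t and substitute into x ≡ 1 (mod 5): 1197·t ≡ 1 − 893 = -892 (mod 5).
    Reduce coefficients mod 5: 2·t ≡ 3 (mod 5).
    The inverse of 2 mod 5 is 3 (since 2·3 = 6 = 1·5 + 1), so t ≡ 3·3 = 9 ≡ 4 (mod 5).
    Then x = 893 + 1197·4 = 5681, valid modulo lcm(1197, 5) = 5985: x ≡ 5681 (mod 5985).
  Combine with x ≡ 0 (mod 4); new modulus lcm = 23940.
    Write x = 5681 + 5985·t and substitute into x ≡ 0 (mod 4): 5985·t ≡ 0 − 5681 = -5681 (mod 4).
    Reduce coefficients mod 4: 1·t ≡ 3 (mod 4).
    So t ≡ 3 (mod 4).
    Then x = 5681 + 5985·3 = 23636, valid modulo lcm(5985, 4) = 23940: x ≡ 23636 (mod 23940).
Verify against each original: 23636 mod 19 = 0, 23636 mod 7 = 4, 23636 mod 9 = 2, 23636 mod 5 = 1, 23636 mod 4 = 0.

x ≡ 23636 (mod 23940).


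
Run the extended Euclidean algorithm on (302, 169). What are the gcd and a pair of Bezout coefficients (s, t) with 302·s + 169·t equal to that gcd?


Euclidean algorithm on (302, 169) — divide until remainder is 0:
  302 = 1 · 169 + 133
  169 = 1 · 133 + 36
  133 = 3 · 36 + 25
  36 = 1 · 25 + 11
  25 = 2 · 11 + 3
  11 = 3 · 3 + 2
  3 = 1 · 2 + 1
  2 = 2 · 1 + 0
gcd(302, 169) = 1.
Track Bezout coefficients alongside the remainders: start with r₀ = 302 = a·1 + b·0 (s = 1, t = 0) and r₁ = 169 = a·0 + b·1 (s = 0, t = 1); each new remainder r_{k+1} = r_{k-1} − q_k·r_k inherits s_{k+1} = s_{k-1} − q_k·s_k, t_{k+1} = t_{k-1} − q_k·t_k, so r_k = a·s_k + b·t_k at every step:
  q = 1: r = 133, s = 1 − 1·0 = 1, t = 0 − 1·1 = -1  (check: 302·1 + 169·(-1) = 133)
  q = 1: r = 36, s = 0 − 1·1 = -1, t = 1 − 1·(-1) = 2  (check: 302·(-1) + 169·2 = 36)
  q = 3: r = 25, s = 1 − 3·(-1) = 4, t = -1 − 3·2 = -7  (check: 302·4 + 169·(-7) = 25)
  q = 1: r = 11, s = -1 − 1·4 = -5, t = 2 − 1·(-7) = 9  (check: 302·(-5) + 169·9 = 11)
  q = 2: r = 3, s = 4 − 2·(-5) = 14, t = -7 − 2·9 = -25  (check: 302·14 + 169·(-25) = 3)
  q = 3: r = 2, s = -5 − 3·14 = -47, t = 9 − 3·(-25) = 84  (check: 302·(-47) + 169·84 = 2)
  q = 1: r = 1, s = 14 − 1·(-47) = 61, t = -25 − 1·84 = -109  (check: 302·61 + 169·(-109) = 1)
The row with r = 1 (the gcd) gives the Bezout coefficients s = 61, t = -109.
Result: 302 · (61) + 169 · (-109) = 1.

gcd(302, 169) = 1; s = 61, t = -109 (check: 302·61 + 169·(-109) = 1).


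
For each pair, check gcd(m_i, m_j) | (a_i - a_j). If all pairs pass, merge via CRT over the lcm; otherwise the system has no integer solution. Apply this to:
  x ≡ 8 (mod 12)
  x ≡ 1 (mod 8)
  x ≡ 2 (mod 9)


Moduli 12, 8, 9 are not pairwise coprime, so CRT works modulo lcm(m_i) when all pairwise compatibility conditions hold.
Pairwise compatibility: gcd(m_i, m_j) must divide a_i - a_j for every pair.
Merge one congruence at a time:
  Start: x ≡ 8 (mod 12).
  Combine with x ≡ 1 (mod 8): gcd(12, 8) = 4, and 1 - 8 = -7 is NOT divisible by 4.
    ⇒ system is inconsistent (no integer solution).

No solution (the system is inconsistent).


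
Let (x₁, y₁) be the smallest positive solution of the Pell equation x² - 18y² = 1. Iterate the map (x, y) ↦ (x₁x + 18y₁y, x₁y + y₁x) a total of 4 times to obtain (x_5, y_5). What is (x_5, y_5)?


Step 1: Find the fundamental solution (x₁, y₁) of x² - 18y² = 1.
  Expand √18 as a continued fraction. a₀ = ⌊√18⌋ = 4; iterate m_{k+1} = d_k·a_k − m_k, d_{k+1} = (18 − m_{k+1}²)/d_k, a_{k+1} = ⌊(a₀ + m_{k+1})/d_{k+1}⌋ (starting m₀ = 0, d₀ = 1), with convergents p_k = a_k·p_{k-1} + p_{k-2}, q_k = a_k·q_{k-1} + q_{k-2} (p₋₁ = 1, q₋₁ = 0):
  k = 0: a₀ = 4; p₀/q₀ = 4/1; p₀² − 18·q₀² = 16 − 18 = -2.
  k = 1: m = 4, d = 2, a = ⌊(4 + 4)/2⌋ = 4; p/q = (4·4 + 1)/(4·1 + 0) = 17/4; p² − 18·q² = 289 − 288 = 1.
  The first convergent with p² − 18·q² = 1 gives the fundamental solution (x₁, y₁) = (17, 4).
Step 2: Apply the recurrence (x_{n+1}, y_{n+1}) = (x₁x_n + 18y₁y_n, x₁y_n + y₁x_n) repeatedly.
  From (x_1, y_1) = (17, 4): x_2 = 17·17 + 18·4·4 = 577; y_2 = 17·4 + 4·17 = 136.
  From (x_2, y_2) = (577, 136): x_3 = 17·577 + 18·4·136 = 19601; y_3 = 17·136 + 4·577 = 4620.
  From (x_3, y_3) = (19601, 4620): x_4 = 17·19601 + 18·4·4620 = 665857; y_4 = 17·4620 + 4·19601 = 156944.
  From (x_4, y_4) = (665857, 156944): x_5 = 17·665857 + 18·4·156944 = 22619537; y_5 = 17·156944 + 4·665857 = 5331476.
Step 3: Verify x_5² - 18·y_5² = 511643454094369 - 511643454094368 = 1 (should be 1). ✓

(x_1, y_1) = (17, 4); (x_5, y_5) = (22619537, 5331476).


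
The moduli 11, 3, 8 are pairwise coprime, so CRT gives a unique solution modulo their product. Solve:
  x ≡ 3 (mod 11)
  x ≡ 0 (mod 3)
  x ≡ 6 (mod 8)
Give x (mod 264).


Moduli 11, 3, 8 are pairwise coprime; by CRT there is a unique solution modulo M = 11 · 3 · 8 = 264.
Solve pairwise, accumulating the modulus:
  Start with x ≡ 3 (mod 11).
  Combine with x ≡ 0 (mod 3): since gcd(11, 3) = 1, we get a unique residue mod 33.
    Write x = 3 + 11·t and substitute into x ≡ 0 (mod 3): 11·t ≡ 0 − 3 = -3 (mod 3).
    Reduce coefficients mod 3: 2·t ≡ 0 (mod 3).
    The inverse of 2 mod 3 is 2 (since 2·2 = 4 = 1·3 + 1), so t ≡ 2·0 = 0 ≡ 0 (mod 3).
    Then x = 3 + 11·0 = 3, valid modulo lcm(11, 3) = 33: x ≡ 3 (mod 33).
  Combine with x ≡ 6 (mod 8): since gcd(33, 8) = 1, we get a unique residue mod 264.
    Write x = 3 + 33·t and substitute into x ≡ 6 (mod 8): 33·t ≡ 6 − 3 = 3 (mod 8).
    Reduce coefficients mod 8: 1·t ≡ 3 (mod 8).
    So t ≡ 3 (mod 8).
    Then x = 3 + 33·3 = 102, valid modulo lcm(33, 8) = 264: x ≡ 102 (mod 264).
Verify: 102 mod 11 = 3 ✓, 102 mod 3 = 0 ✓, 102 mod 8 = 6 ✓.

x ≡ 102 (mod 264).


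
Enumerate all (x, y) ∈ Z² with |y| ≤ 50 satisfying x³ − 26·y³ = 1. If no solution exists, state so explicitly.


The equation is x³ - 26y³ = 1. For fixed y, x³ = 26·y³ + 1, so a solution requires the RHS to be a perfect cube.
Strategy: iterate y from -50 to 50, compute RHS = 26·y³ + 1, and check whether it is a (positive or negative) perfect cube.
Check small values of y:
  y = 0: RHS = 1 = (1)³ ⇒ x = 1 works.
  y = 1: RHS = 27 = (3)³ ⇒ x = 3 works.
  y = -1: RHS = -25 is not a perfect cube.
  y = 2: RHS = 209 is not a perfect cube.
  y = -2: RHS = -207 is not a perfect cube.
  y = 3: RHS = 703 is not a perfect cube.
  y = -3: RHS = -701 is not a perfect cube.
Continuing the search up to |y| = 50 finds no further solutions beyond those listed.
Collected solutions: (1, 0), (3, 1).

Solutions (with |y| ≤ 50): (1, 0), (3, 1).


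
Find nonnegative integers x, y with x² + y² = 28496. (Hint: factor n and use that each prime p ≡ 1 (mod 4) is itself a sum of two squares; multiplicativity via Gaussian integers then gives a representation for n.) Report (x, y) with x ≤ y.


Step 1: Factor n = 28496 = 2^4 · 13 · 137.
Step 2: Check the mod-4 condition on each prime factor: 2 = 2 (special); 13 ≡ 1 (mod 4), exponent 1; 137 ≡ 1 (mod 4), exponent 1.
All primes ≡ 3 (mod 4) appear to even exponent (or don't appear), so by the two-squares theorem n IS expressible as a sum of two squares.
Step 3: Build a representation. Group n = k² · m with k = 4 and m = 13 · 137 = 1781 (a product of primes ≡ 1 (mod 4)); a representation of m scales to one of n via (k·x)² + (k·y)² = k²(x² + y²). Each prime p ≡ 1 (mod 4) is itself a sum of two squares; find a² by testing p − a² for a perfect square:
  13: 13 − 1² = 12, 13 − 2² = 9 = 3² ⇒ 13 = 2² + 3².
  137: 137 − 1² = 136, 137 − 2² = 133, 137 − 3² = 128, 137 − 4² = 121 = 11² ⇒ 137 = 4² + 11².
  Combine using the Brahmagupta–Fibonacci identity (a² + b²)(c² + d²) = (ac − bd)² + (ad + bc)² = (ac + bd)² + (ad − bc)²:
  13 · 137 = 1781: from (2² + 3²)(4² + 11²), take (2·4 − 3·11, 2·11 + 3·4) = (8 − 33, 22 + 12) = (-25, 34); dropping signs (only squares matter) gives (25, 34); check 25² + 34² = 625 + 1156 = 1781 ✓.
  Scale by k = 4: (4·25, 4·34) = (100, 136).
Step 4: Order so x ≤ y and verify: 100² + 136² = 10000 + 18496 = 28496 = n. ✓

n = 28496 = 100² + 136² (one valid representation with x ≤ y).


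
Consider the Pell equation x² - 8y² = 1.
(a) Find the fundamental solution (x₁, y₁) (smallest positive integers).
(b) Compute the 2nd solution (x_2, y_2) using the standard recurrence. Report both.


Step 1: Find the fundamental solution (x₁, y₁) of x² - 8y² = 1.
  Expand √8 as a continued fraction. a₀ = ⌊√8⌋ = 2; iterate m_{k+1} = d_k·a_k − m_k, d_{k+1} = (8 − m_{k+1}²)/d_k, a_{k+1} = ⌊(a₀ + m_{k+1})/d_{k+1}⌋ (starting m₀ = 0, d₀ = 1), with convergents p_k = a_k·p_{k-1} + p_{k-2}, q_k = a_k·q_{k-1} + q_{k-2} (p₋₁ = 1, q₋₁ = 0):
  k = 0: a₀ = 2; p₀/q₀ = 2/1; p₀² − 8·q₀² = 4 − 8 = -4.
  k = 1: m = 2, d = 4, a = ⌊(2 + 2)/4⌋ = 1; p/q = (1·2 + 1)/(1·1 + 0) = 3/1; p² − 8·q² = 9 − 8 = 1.
  The first convergent with p² − 8·q² = 1 gives the fundamental solution (x₁, y₁) = (3, 1).
Step 2: Apply the recurrence (x_{n+1}, y_{n+1}) = (x₁x_n + 8y₁y_n, x₁y_n + y₁x_n) repeatedly.
  From (x_1, y_1) = (3, 1): x_2 = 3·3 + 8·1·1 = 17; y_2 = 3·1 + 1·3 = 6.
Step 3: Verify x_2² - 8·y_2² = 289 - 288 = 1 (should be 1). ✓

(x_1, y_1) = (3, 1); (x_2, y_2) = (17, 6).


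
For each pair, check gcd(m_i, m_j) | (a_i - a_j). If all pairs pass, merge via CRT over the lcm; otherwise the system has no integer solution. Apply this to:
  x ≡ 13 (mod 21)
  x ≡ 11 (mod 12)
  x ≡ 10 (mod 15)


Moduli 21, 12, 15 are not pairwise coprime, so CRT works modulo lcm(m_i) when all pairwise compatibility conditions hold.
Pairwise compatibility: gcd(m_i, m_j) must divide a_i - a_j for every pair.
Merge one congruence at a time:
  Start: x ≡ 13 (mod 21).
  Combine with x ≡ 11 (mod 12): gcd(21, 12) = 3, and 11 - 13 = -2 is NOT divisible by 3.
    ⇒ system is inconsistent (no integer solution).

No solution (the system is inconsistent).


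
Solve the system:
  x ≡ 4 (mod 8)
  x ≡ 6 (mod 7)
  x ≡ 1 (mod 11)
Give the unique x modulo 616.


Moduli 8, 7, 11 are pairwise coprime; by CRT there is a unique solution modulo M = 8 · 7 · 11 = 616.
Solve pairwise, accumulating the modulus:
  Start with x ≡ 4 (mod 8).
  Combine with x ≡ 6 (mod 7): since gcd(8, 7) = 1, we get a unique residue mod 56.
    Write x = 4 + 8·t and substitute into x ≡ 6 (mod 7): 8·t ≡ 6 − 4 = 2 (mod 7).
    Reduce coefficients mod 7: 1·t ≡ 2 (mod 7).
    So t ≡ 2 (mod 7).
    Then x = 4 + 8·2 = 20, valid modulo lcm(8, 7) = 56: x ≡ 20 (mod 56).
  Combine with x ≡ 1 (mod 11): since gcd(56, 11) = 1, we get a unique residue mod 616.
    Write x = 20 + 56·t and substitute into x ≡ 1 (mod 11): 56·t ≡ 1 − 20 = -19 (mod 11).
    Reduce coefficients mod 11: 1·t ≡ 3 (mod 11).
    So t ≡ 3 (mod 11).
    Then x = 20 + 56·3 = 188, valid modulo lcm(56, 11) = 616: x ≡ 188 (mod 616).
Verify: 188 mod 8 = 4 ✓, 188 mod 7 = 6 ✓, 188 mod 11 = 1 ✓.

x ≡ 188 (mod 616).


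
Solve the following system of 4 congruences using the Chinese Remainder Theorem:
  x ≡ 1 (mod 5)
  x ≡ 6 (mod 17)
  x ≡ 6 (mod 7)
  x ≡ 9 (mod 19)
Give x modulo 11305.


Product of moduli M = 5 · 17 · 7 · 19 = 11305.
Merge one congruence at a time:
  Start: x ≡ 1 (mod 5).
  Combine with x ≡ 6 (mod 17); new modulus lcm = 85.
    Write x = 1 + 5·t and substitute into x ≡ 6 (mod 17): 5·t ≡ 6 − 1 = 5 (mod 17).
    The inverse of 5 mod 17 is 7 (since 5·7 = 35 = 2·17 + 1), so t ≡ 7·5 = 35 ≡ 1 (mod 17).
    Then x = 1 + 5·1 = 6, valid modulo lcm(5, 17) = 85: x ≡ 6 (mod 85).
  Combine with x ≡ 6 (mod 7); new modulus lcm = 595.
    Write x = 6 + 85·t and substitute into x ≡ 6 (mod 7): 85·t ≡ 6 − 6 = 0 (mod 7).
    Reduce coefficients mod 7: 1·t ≡ 0 (mod 7).
    So t ≡ 0 (mod 7).
    Then x = 6 + 85·0 = 6, valid modulo lcm(85, 7) = 595: x ≡ 6 (mod 595).
  Combine with x ≡ 9 (mod 19); new modulus lcm = 11305.
    Write x = 6 + 595·t and substitute into x ≡ 9 (mod 19): 595·t ≡ 9 − 6 = 3 (mod 19).
    Reduce coefficients mod 19: 6·t ≡ 3 (mod 19).
    The inverse of 6 mod 19 is 16 (since 6·16 = 96 = 5·19 + 1), so t ≡ 16·3 = 48 ≡ 10 (mod 19).
    Then x = 6 + 595·10 = 5956, valid modulo lcm(595, 19) = 11305: x ≡ 5956 (mod 11305).
Verify against each original: 5956 mod 5 = 1, 5956 mod 17 = 6, 5956 mod 7 = 6, 5956 mod 19 = 9.

x ≡ 5956 (mod 11305).


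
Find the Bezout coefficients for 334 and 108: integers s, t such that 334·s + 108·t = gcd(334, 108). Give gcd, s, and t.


Euclidean algorithm on (334, 108) — divide until remainder is 0:
  334 = 3 · 108 + 10
  108 = 10 · 10 + 8
  10 = 1 · 8 + 2
  8 = 4 · 2 + 0
gcd(334, 108) = 2.
Track Bezout coefficients alongside the remainders: start with r₀ = 334 = a·1 + b·0 (s = 1, t = 0) and r₁ = 108 = a·0 + b·1 (s = 0, t = 1); each new remainder r_{k+1} = r_{k-1} − q_k·r_k inherits s_{k+1} = s_{k-1} − q_k·s_k, t_{k+1} = t_{k-1} − q_k·t_k, so r_k = a·s_k + b·t_k at every step:
  q = 3: r = 10, s = 1 − 3·0 = 1, t = 0 − 3·1 = -3  (check: 334·1 + 108·(-3) = 10)
  q = 10: r = 8, s = 0 − 10·1 = -10, t = 1 − 10·(-3) = 31  (check: 334·(-10) + 108·31 = 8)
  q = 1: r = 2, s = 1 − 1·(-10) = 11, t = -3 − 1·31 = -34  (check: 334·11 + 108·(-34) = 2)
The row with r = 2 (the gcd) gives the Bezout coefficients s = 11, t = -34.
Result: 334 · (11) + 108 · (-34) = 2.

gcd(334, 108) = 2; s = 11, t = -34 (check: 334·11 + 108·(-34) = 2).


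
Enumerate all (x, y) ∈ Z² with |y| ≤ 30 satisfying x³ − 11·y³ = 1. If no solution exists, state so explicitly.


The equation is x³ - 11y³ = 1. For fixed y, x³ = 11·y³ + 1, so a solution requires the RHS to be a perfect cube.
Strategy: iterate y from -30 to 30, compute RHS = 11·y³ + 1, and check whether it is a (positive or negative) perfect cube.
Check small values of y:
  y = 0: RHS = 1 = (1)³ ⇒ x = 1 works.
  y = 1: RHS = 12 is not a perfect cube.
  y = -1: RHS = -10 is not a perfect cube.
  y = 2: RHS = 89 is not a perfect cube.
  y = -2: RHS = -87 is not a perfect cube.
  y = 3: RHS = 298 is not a perfect cube.
  y = -3: RHS = -296 is not a perfect cube.
Continuing the search up to |y| = 30 finds no further solutions beyond those listed.
Collected solutions: (1, 0).

Solutions (with |y| ≤ 30): (1, 0).


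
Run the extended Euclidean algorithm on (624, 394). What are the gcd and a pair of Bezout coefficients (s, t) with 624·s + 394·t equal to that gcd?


Euclidean algorithm on (624, 394) — divide until remainder is 0:
  624 = 1 · 394 + 230
  394 = 1 · 230 + 164
  230 = 1 · 164 + 66
  164 = 2 · 66 + 32
  66 = 2 · 32 + 2
  32 = 16 · 2 + 0
gcd(624, 394) = 2.
Track Bezout coefficients alongside the remainders: start with r₀ = 624 = a·1 + b·0 (s = 1, t = 0) and r₁ = 394 = a·0 + b·1 (s = 0, t = 1); each new remainder r_{k+1} = r_{k-1} − q_k·r_k inherits s_{k+1} = s_{k-1} − q_k·s_k, t_{k+1} = t_{k-1} − q_k·t_k, so r_k = a·s_k + b·t_k at every step:
  q = 1: r = 230, s = 1 − 1·0 = 1, t = 0 − 1·1 = -1  (check: 624·1 + 394·(-1) = 230)
  q = 1: r = 164, s = 0 − 1·1 = -1, t = 1 − 1·(-1) = 2  (check: 624·(-1) + 394·2 = 164)
  q = 1: r = 66, s = 1 − 1·(-1) = 2, t = -1 − 1·2 = -3  (check: 624·2 + 394·(-3) = 66)
  q = 2: r = 32, s = -1 − 2·2 = -5, t = 2 − 2·(-3) = 8  (check: 624·(-5) + 394·8 = 32)
  q = 2: r = 2, s = 2 − 2·(-5) = 12, t = -3 − 2·8 = -19  (check: 624·12 + 394·(-19) = 2)
The row with r = 2 (the gcd) gives the Bezout coefficients s = 12, t = -19.
Result: 624 · (12) + 394 · (-19) = 2.

gcd(624, 394) = 2; s = 12, t = -19 (check: 624·12 + 394·(-19) = 2).


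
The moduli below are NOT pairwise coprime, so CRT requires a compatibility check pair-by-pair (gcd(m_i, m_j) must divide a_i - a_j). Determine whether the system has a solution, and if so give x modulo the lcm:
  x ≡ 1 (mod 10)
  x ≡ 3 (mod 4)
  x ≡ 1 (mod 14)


Moduli 10, 4, 14 are not pairwise coprime, so CRT works modulo lcm(m_i) when all pairwise compatibility conditions hold.
Pairwise compatibility: gcd(m_i, m_j) must divide a_i - a_j for every pair.
Merge one congruence at a time:
  Start: x ≡ 1 (mod 10).
  Combine with x ≡ 3 (mod 4): gcd(10, 4) = 2; 3 - 1 = 2, which IS divisible by 2, so compatible.
    Write x = 1 + 10·t and substitute into x ≡ 3 (mod 4): 10·t ≡ 3 − 1 = 2 (mod 4).
    Divide the congruence (and modulus) by g = 2: 5·t ≡ 1 (mod 2).
    Reduce coefficients mod 2: 1·t ≡ 1 (mod 2).
    So t ≡ 1 (mod 2).
    Then x = 1 + 10·1 = 11, valid modulo lcm(10, 4) = 20: x ≡ 11 (mod 20).
  Combine with x ≡ 1 (mod 14): gcd(20, 14) = 2; 1 - 11 = -10, which IS divisible by 2, so compatible.
    Write x = 11 + 20·t and substitute into x ≡ 1 (mod 14): 20·t ≡ 1 − 11 = -10 (mod 14).
    Divide the congruence (and modulus) by g = 2: 10·t ≡ -5 (mod 7).
    Reduce coefficients mod 7: 3·t ≡ 2 (mod 7).
    The inverse of 3 mod 7 is 5 (since 3·5 = 15 = 2·7 + 1), so t ≡ 5·2 = 10 ≡ 3 (mod 7).
    Then x = 11 + 20·3 = 71, valid modulo lcm(20, 14) = 140: x ≡ 71 (mod 140).
Verify: 71 mod 10 = 1, 71 mod 4 = 3, 71 mod 14 = 1.

x ≡ 71 (mod 140).


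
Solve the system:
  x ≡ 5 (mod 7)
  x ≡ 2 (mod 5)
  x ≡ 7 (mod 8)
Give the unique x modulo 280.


Moduli 7, 5, 8 are pairwise coprime; by CRT there is a unique solution modulo M = 7 · 5 · 8 = 280.
Solve pairwise, accumulating the modulus:
  Start with x ≡ 5 (mod 7).
  Combine with x ≡ 2 (mod 5): since gcd(7, 5) = 1, we get a unique residue mod 35.
    Write x = 5 + 7·t and substitute into x ≡ 2 (mod 5): 7·t ≡ 2 − 5 = -3 (mod 5).
    Reduce coefficients mod 5: 2·t ≡ 2 (mod 5).
    The inverse of 2 mod 5 is 3 (since 2·3 = 6 = 1·5 + 1), so t ≡ 3·2 = 6 ≡ 1 (mod 5).
    Then x = 5 + 7·1 = 12, valid modulo lcm(7, 5) = 35: x ≡ 12 (mod 35).
  Combine with x ≡ 7 (mod 8): since gcd(35, 8) = 1, we get a unique residue mod 280.
    Write x = 12 + 35·t and substitute into x ≡ 7 (mod 8): 35·t ≡ 7 − 12 = -5 (mod 8).
    Reduce coefficients mod 8: 3·t ≡ 3 (mod 8).
    The inverse of 3 mod 8 is 3 (since 3·3 = 9 = 1·8 + 1), so t ≡ 3·3 = 9 ≡ 1 (mod 8).
    Then x = 12 + 35·1 = 47, valid modulo lcm(35, 8) = 280: x ≡ 47 (mod 280).
Verify: 47 mod 7 = 5 ✓, 47 mod 5 = 2 ✓, 47 mod 8 = 7 ✓.

x ≡ 47 (mod 280).


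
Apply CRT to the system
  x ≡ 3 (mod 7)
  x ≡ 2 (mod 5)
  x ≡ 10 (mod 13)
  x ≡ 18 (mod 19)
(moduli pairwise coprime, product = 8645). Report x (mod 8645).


Product of moduli M = 7 · 5 · 13 · 19 = 8645.
Merge one congruence at a time:
  Start: x ≡ 3 (mod 7).
  Combine with x ≡ 2 (mod 5); new modulus lcm = 35.
    Write x = 3 + 7·t and substitute into x ≡ 2 (mod 5): 7·t ≡ 2 − 3 = -1 (mod 5).
    Reduce coefficients mod 5: 2·t ≡ 4 (mod 5).
    The inverse of 2 mod 5 is 3 (since 2·3 = 6 = 1·5 + 1), so t ≡ 3·4 = 12 ≡ 2 (mod 5).
    Then x = 3 + 7·2 = 17, valid modulo lcm(7, 5) = 35: x ≡ 17 (mod 35).
  Combine with x ≡ 10 (mod 13); new modulus lcm = 455.
    Write x = 17 + 35·t and substitute into x ≡ 10 (mod 13): 35·t ≡ 10 − 17 = -7 (mod 13).
    Reduce coefficients mod 13: 9·t ≡ 6 (mod 13).
    The inverse of 9 mod 13 is 3 (since 9·3 = 27 = 2·13 + 1), so t ≡ 3·6 = 18 ≡ 5 (mod 13).
    Then x = 17 + 35·5 = 192, valid modulo lcm(35, 13) = 455: x ≡ 192 (mod 455).
  Combine with x ≡ 18 (mod 19); new modulus lcm = 8645.
    Write x = 192 + 455·t and substitute into x ≡ 18 (mod 19): 455·t ≡ 18 − 192 = -174 (mod 19).
    Reduce coefficients mod 19: 18·t ≡ 16 (mod 19).
    The inverse of 18 mod 19 is 18 (since 18·18 = 324 = 17·19 + 1), so t ≡ 18·16 = 288 ≡ 3 (mod 19).
    Then x = 192 + 455·3 = 1557, valid modulo lcm(455, 19) = 8645: x ≡ 1557 (mod 8645).
Verify against each original: 1557 mod 7 = 3, 1557 mod 5 = 2, 1557 mod 13 = 10, 1557 mod 19 = 18.

x ≡ 1557 (mod 8645).


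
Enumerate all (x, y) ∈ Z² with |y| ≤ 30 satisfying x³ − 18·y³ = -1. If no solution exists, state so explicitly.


The equation is x³ - 18y³ = -1. For fixed y, x³ = 18·y³ − 1, so a solution requires the RHS to be a perfect cube.
Strategy: iterate y from -30 to 30, compute RHS = 18·y³ − 1, and check whether it is a (positive or negative) perfect cube.
Check small values of y:
  y = 0: RHS = -1 = (-1)³ ⇒ x = -1 works.
  y = 1: RHS = 17 is not a perfect cube.
  y = -1: RHS = -19 is not a perfect cube.
  y = 2: RHS = 143 is not a perfect cube.
  y = -2: RHS = -145 is not a perfect cube.
  y = 3: RHS = 485 is not a perfect cube.
  y = -3: RHS = -487 is not a perfect cube.
Continuing the search up to |y| = 30 finds no further solutions beyond those listed.
Collected solutions: (-1, 0).

Solutions (with |y| ≤ 30): (-1, 0).


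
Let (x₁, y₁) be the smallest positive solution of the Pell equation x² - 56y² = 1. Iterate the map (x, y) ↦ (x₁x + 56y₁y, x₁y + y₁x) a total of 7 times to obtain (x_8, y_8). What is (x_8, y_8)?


Step 1: Find the fundamental solution (x₁, y₁) of x² - 56y² = 1.
  Expand √56 as a continued fraction. a₀ = ⌊√56⌋ = 7; iterate m_{k+1} = d_k·a_k − m_k, d_{k+1} = (56 − m_{k+1}²)/d_k, a_{k+1} = ⌊(a₀ + m_{k+1})/d_{k+1}⌋ (starting m₀ = 0, d₀ = 1), with convergents p_k = a_k·p_{k-1} + p_{k-2}, q_k = a_k·q_{k-1} + q_{k-2} (p₋₁ = 1, q₋₁ = 0):
  k = 0: a₀ = 7; p₀/q₀ = 7/1; p₀² − 56·q₀² = 49 − 56 = -7.
  k = 1: m = 7, d = 7, a = ⌊(7 + 7)/7⌋ = 2; p/q = (2·7 + 1)/(2·1 + 0) = 15/2; p² − 56·q² = 225 − 224 = 1.
  The first convergent with p² − 56·q² = 1 gives the fundamental solution (x₁, y₁) = (15, 2).
Step 2: Apply the recurrence (x_{n+1}, y_{n+1}) = (x₁x_n + 56y₁y_n, x₁y_n + y₁x_n) repeatedly.
  From (x_1, y_1) = (15, 2): x_2 = 15·15 + 56·2·2 = 449; y_2 = 15·2 + 2·15 = 60.
  From (x_2, y_2) = (449, 60): x_3 = 15·449 + 56·2·60 = 13455; y_3 = 15·60 + 2·449 = 1798.
  From (x_3, y_3) = (13455, 1798): x_4 = 15·13455 + 56·2·1798 = 403201; y_4 = 15·1798 + 2·13455 = 53880.
  From (x_4, y_4) = (403201, 53880): x_5 = 15·403201 + 56·2·53880 = 12082575; y_5 = 15·53880 + 2·403201 = 1614602.
  From (x_5, y_5) = (12082575, 1614602): x_6 = 15·12082575 + 56·2·1614602 = 362074049; y_6 = 15·1614602 + 2·12082575 = 48384180.
  From (x_6, y_6) = (362074049, 48384180): x_7 = 15·362074049 + 56·2·48384180 = 10850138895; y_7 = 15·48384180 + 2·362074049 = 1449910798.
  From (x_7, y_7) = (10850138895, 1449910798): x_8 = 15·10850138895 + 56·2·1449910798 = 325142092801; y_8 = 15·1449910798 + 2·10850138895 = 43448939760.
Step 3: Verify x_8² - 56·y_8² = 105717380511014096025601 - 105717380511014096025600 = 1 (should be 1). ✓

(x_1, y_1) = (15, 2); (x_8, y_8) = (325142092801, 43448939760).


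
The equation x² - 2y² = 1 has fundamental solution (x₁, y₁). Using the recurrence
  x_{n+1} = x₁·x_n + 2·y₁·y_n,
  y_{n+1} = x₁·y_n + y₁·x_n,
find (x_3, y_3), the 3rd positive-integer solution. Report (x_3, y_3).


Step 1: Find the fundamental solution (x₁, y₁) of x² - 2y² = 1.
  Expand √2 as a continued fraction. a₀ = ⌊√2⌋ = 1; iterate m_{k+1} = d_k·a_k − m_k, d_{k+1} = (2 − m_{k+1}²)/d_k, a_{k+1} = ⌊(a₀ + m_{k+1})/d_{k+1}⌋ (starting m₀ = 0, d₀ = 1), with convergents p_k = a_k·p_{k-1} + p_{k-2}, q_k = a_k·q_{k-1} + q_{k-2} (p₋₁ = 1, q₋₁ = 0):
  k = 0: a₀ = 1; p₀/q₀ = 1/1; p₀² − 2·q₀² = 1 − 2 = -1.
  k = 1: m = 1, d = 1, a = ⌊(1 + 1)/1⌋ = 2; p/q = (2·1 + 1)/(2·1 + 0) = 3/2; p² − 2·q² = 9 − 8 = 1.
  The first convergent with p² − 2·q² = 1 gives the fundamental solution (x₁, y₁) = (3, 2).
Step 2: Apply the recurrence (x_{n+1}, y_{n+1}) = (x₁x_n + 2y₁y_n, x₁y_n + y₁x_n) repeatedly.
  From (x_1, y_1) = (3, 2): x_2 = 3·3 + 2·2·2 = 17; y_2 = 3·2 + 2·3 = 12.
  From (x_2, y_2) = (17, 12): x_3 = 3·17 + 2·2·12 = 99; y_3 = 3·12 + 2·17 = 70.
Step 3: Verify x_3² - 2·y_3² = 9801 - 9800 = 1 (should be 1). ✓

(x_1, y_1) = (3, 2); (x_3, y_3) = (99, 70).


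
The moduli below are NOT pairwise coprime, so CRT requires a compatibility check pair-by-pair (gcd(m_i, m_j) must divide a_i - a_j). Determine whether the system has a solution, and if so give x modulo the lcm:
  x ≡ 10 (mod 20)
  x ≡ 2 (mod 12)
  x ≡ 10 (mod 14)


Moduli 20, 12, 14 are not pairwise coprime, so CRT works modulo lcm(m_i) when all pairwise compatibility conditions hold.
Pairwise compatibility: gcd(m_i, m_j) must divide a_i - a_j for every pair.
Merge one congruence at a time:
  Start: x ≡ 10 (mod 20).
  Combine with x ≡ 2 (mod 12): gcd(20, 12) = 4; 2 - 10 = -8, which IS divisible by 4, so compatible.
    Write x = 10 + 20·t and substitute into x ≡ 2 (mod 12): 20·t ≡ 2 − 10 = -8 (mod 12).
    Divide the congruence (and modulus) by g = 4: 5·t ≡ -2 (mod 3).
    Reduce coefficients mod 3: 2·t ≡ 1 (mod 3).
    The inverse of 2 mod 3 is 2 (since 2·2 = 4 = 1·3 + 1), so t ≡ 2·1 = 2 ≡ 2 (mod 3).
    Then x = 10 + 20·2 = 50, valid modulo lcm(20, 12) = 60: x ≡ 50 (mod 60).
  Combine with x ≡ 10 (mod 14): gcd(60, 14) = 2; 10 - 50 = -40, which IS divisible by 2, so compatible.
    Write x = 50 + 60·t and substitute into x ≡ 10 (mod 14): 60·t ≡ 10 − 50 = -40 (mod 14).
    Divide the congruence (and modulus) by g = 2: 30·t ≡ -20 (mod 7).
    Reduce coefficients mod 7: 2·t ≡ 1 (mod 7).
    The inverse of 2 mod 7 is 4 (since 2·4 = 8 = 1·7 + 1), so t ≡ 4·1 = 4 ≡ 4 (mod 7).
    Then x = 50 + 60·4 = 290, valid modulo lcm(60, 14) = 420: x ≡ 290 (mod 420).
Verify: 290 mod 20 = 10, 290 mod 12 = 2, 290 mod 14 = 10.

x ≡ 290 (mod 420).


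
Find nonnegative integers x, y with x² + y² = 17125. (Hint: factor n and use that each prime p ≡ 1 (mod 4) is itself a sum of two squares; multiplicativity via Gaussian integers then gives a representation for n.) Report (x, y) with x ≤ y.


Step 1: Factor n = 17125 = 5^3 · 137.
Step 2: Check the mod-4 condition on each prime factor: 5 ≡ 1 (mod 4), exponent 3; 137 ≡ 1 (mod 4), exponent 1.
All primes ≡ 3 (mod 4) appear to even exponent (or don't appear), so by the two-squares theorem n IS expressible as a sum of two squares.
Step 3: Build a representation. Group n = k² · m with k = 5 and m = 5 · 137 = 685 (a product of primes ≡ 1 (mod 4)); a representation of m scales to one of n via (k·x)² + (k·y)² = k²(x² + y²). Each prime p ≡ 1 (mod 4) is itself a sum of two squares; find a² by testing p − a² for a perfect square:
  5: 5 − 1² = 4 = 2² ⇒ 5 = 1² + 2².
  137: 137 − 1² = 136, 137 − 2² = 133, 137 − 3² = 128, 137 − 4² = 121 = 11² ⇒ 137 = 4² + 11².
  Combine using the Brahmagupta–Fibonacci identity (a² + b²)(c² + d²) = (ac − bd)² + (ad + bc)² = (ac + bd)² + (ad − bc)²:
  5 · 137 = 685: from (1² + 2²)(4² + 11²), take (1·4 − 2·11, 1·11 + 2·4) = (4 − 22, 11 + 8) = (-18, 19); dropping signs (only squares matter) gives (18, 19); check 18² + 19² = 324 + 361 = 685 ✓.
  Scale by k = 5: (5·18, 5·19) = (90, 95).
Step 4: Order so x ≤ y and verify: 90² + 95² = 8100 + 9025 = 17125 = n. ✓

n = 17125 = 90² + 95² (one valid representation with x ≤ y).


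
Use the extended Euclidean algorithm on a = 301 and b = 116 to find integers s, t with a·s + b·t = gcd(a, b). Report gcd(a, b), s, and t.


Euclidean algorithm on (301, 116) — divide until remainder is 0:
  301 = 2 · 116 + 69
  116 = 1 · 69 + 47
  69 = 1 · 47 + 22
  47 = 2 · 22 + 3
  22 = 7 · 3 + 1
  3 = 3 · 1 + 0
gcd(301, 116) = 1.
Track Bezout coefficients alongside the remainders: start with r₀ = 301 = a·1 + b·0 (s = 1, t = 0) and r₁ = 116 = a·0 + b·1 (s = 0, t = 1); each new remainder r_{k+1} = r_{k-1} − q_k·r_k inherits s_{k+1} = s_{k-1} − q_k·s_k, t_{k+1} = t_{k-1} − q_k·t_k, so r_k = a·s_k + b·t_k at every step:
  q = 2: r = 69, s = 1 − 2·0 = 1, t = 0 − 2·1 = -2  (check: 301·1 + 116·(-2) = 69)
  q = 1: r = 47, s = 0 − 1·1 = -1, t = 1 − 1·(-2) = 3  (check: 301·(-1) + 116·3 = 47)
  q = 1: r = 22, s = 1 − 1·(-1) = 2, t = -2 − 1·3 = -5  (check: 301·2 + 116·(-5) = 22)
  q = 2: r = 3, s = -1 − 2·2 = -5, t = 3 − 2·(-5) = 13  (check: 301·(-5) + 116·13 = 3)
  q = 7: r = 1, s = 2 − 7·(-5) = 37, t = -5 − 7·13 = -96  (check: 301·37 + 116·(-96) = 1)
The row with r = 1 (the gcd) gives the Bezout coefficients s = 37, t = -96.
Result: 301 · (37) + 116 · (-96) = 1.

gcd(301, 116) = 1; s = 37, t = -96 (check: 301·37 + 116·(-96) = 1).


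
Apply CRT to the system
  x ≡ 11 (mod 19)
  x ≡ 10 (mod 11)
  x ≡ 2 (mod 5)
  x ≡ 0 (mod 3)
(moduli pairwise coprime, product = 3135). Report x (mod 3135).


Product of moduli M = 19 · 11 · 5 · 3 = 3135.
Merge one congruence at a time:
  Start: x ≡ 11 (mod 19).
  Combine with x ≡ 10 (mod 11); new modulus lcm = 209.
    Write x = 11 + 19·t and substitute into x ≡ 10 (mod 11): 19·t ≡ 10 − 11 = -1 (mod 11).
    Reduce coefficients mod 11: 8·t ≡ 10 (mod 11).
    The inverse of 8 mod 11 is 7 (since 8·7 = 56 = 5·11 + 1), so t ≡ 7·10 = 70 ≡ 4 (mod 11).
    Then x = 11 + 19·4 = 87, valid modulo lcm(19, 11) = 209: x ≡ 87 (mod 209).
  Combine with x ≡ 2 (mod 5); new modulus lcm = 1045.
    Write x = 87 + 209·t and substitute into x ≡ 2 (mod 5): 209·t ≡ 2 − 87 = -85 (mod 5).
    Reduce coefficients mod 5: 4·t ≡ 0 (mod 5).
    The inverse of 4 mod 5 is 4 (since 4·4 = 16 = 3·5 + 1), so t ≡ 4·0 = 0 ≡ 0 (mod 5).
    Then x = 87 + 209·0 = 87, valid modulo lcm(209, 5) = 1045: x ≡ 87 (mod 1045).
  Combine with x ≡ 0 (mod 3); new modulus lcm = 3135.
    Write x = 87 + 1045·t and substitute into x ≡ 0 (mod 3): 1045·t ≡ 0 − 87 = -87 (mod 3).
    Reduce coefficients mod 3: 1·t ≡ 0 (mod 3).
    So t ≡ 0 (mod 3).
    Then x = 87 + 1045·0 = 87, valid modulo lcm(1045, 3) = 3135: x ≡ 87 (mod 3135).
Verify against each original: 87 mod 19 = 11, 87 mod 11 = 10, 87 mod 5 = 2, 87 mod 3 = 0.

x ≡ 87 (mod 3135).


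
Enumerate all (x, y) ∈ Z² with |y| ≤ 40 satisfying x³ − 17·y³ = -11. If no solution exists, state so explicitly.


The equation is x³ - 17y³ = -11. For fixed y, x³ = 17·y³ − 11, so a solution requires the RHS to be a perfect cube.
Strategy: iterate y from -40 to 40, compute RHS = 17·y³ − 11, and check whether it is a (positive or negative) perfect cube.
Check small values of y:
  y = 0: RHS = -11 is not a perfect cube.
  y = 1: RHS = 6 is not a perfect cube.
  y = -1: RHS = -28 is not a perfect cube.
  y = 2: RHS = 125 = (5)³ ⇒ x = 5 works.
  y = -2: RHS = -147 is not a perfect cube.
  y = 3: RHS = 448 is not a perfect cube.
  y = -3: RHS = -470 is not a perfect cube.
Continuing the search up to |y| = 40 finds no further solutions beyond those listed.
Collected solutions: (5, 2).

Solutions (with |y| ≤ 40): (5, 2).


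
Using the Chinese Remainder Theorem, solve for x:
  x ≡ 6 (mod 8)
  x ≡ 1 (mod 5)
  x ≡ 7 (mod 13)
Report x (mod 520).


Moduli 8, 5, 13 are pairwise coprime; by CRT there is a unique solution modulo M = 8 · 5 · 13 = 520.
Solve pairwise, accumulating the modulus:
  Start with x ≡ 6 (mod 8).
  Combine with x ≡ 1 (mod 5): since gcd(8, 5) = 1, we get a unique residue mod 40.
    Write x = 6 + 8·t and substitute into x ≡ 1 (mod 5): 8·t ≡ 1 − 6 = -5 (mod 5).
    Reduce coefficients mod 5: 3·t ≡ 0 (mod 5).
    The inverse of 3 mod 5 is 2 (since 3·2 = 6 = 1·5 + 1), so t ≡ 2·0 = 0 ≡ 0 (mod 5).
    Then x = 6 + 8·0 = 6, valid modulo lcm(8, 5) = 40: x ≡ 6 (mod 40).
  Combine with x ≡ 7 (mod 13): since gcd(40, 13) = 1, we get a unique residue mod 520.
    Write x = 6 + 40·t and substitute into x ≡ 7 (mod 13): 40·t ≡ 7 − 6 = 1 (mod 13).
    Reduce coefficients mod 13: 1·t ≡ 1 (mod 13).
    So t ≡ 1 (mod 13).
    Then x = 6 + 40·1 = 46, valid modulo lcm(40, 13) = 520: x ≡ 46 (mod 520).
Verify: 46 mod 8 = 6 ✓, 46 mod 5 = 1 ✓, 46 mod 13 = 7 ✓.

x ≡ 46 (mod 520).


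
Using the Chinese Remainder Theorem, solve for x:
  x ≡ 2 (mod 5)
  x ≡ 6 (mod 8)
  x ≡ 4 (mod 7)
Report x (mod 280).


Moduli 5, 8, 7 are pairwise coprime; by CRT there is a unique solution modulo M = 5 · 8 · 7 = 280.
Solve pairwise, accumulating the modulus:
  Start with x ≡ 2 (mod 5).
  Combine with x ≡ 6 (mod 8): since gcd(5, 8) = 1, we get a unique residue mod 40.
    Write x = 2 + 5·t and substitute into x ≡ 6 (mod 8): 5·t ≡ 6 − 2 = 4 (mod 8).
    The inverse of 5 mod 8 is 5 (since 5·5 = 25 = 3·8 + 1), so t ≡ 5·4 = 20 ≡ 4 (mod 8).
    Then x = 2 + 5·4 = 22, valid modulo lcm(5, 8) = 40: x ≡ 22 (mod 40).
  Combine with x ≡ 4 (mod 7): since gcd(40, 7) = 1, we get a unique residue mod 280.
    Write x = 22 + 40·t and substitute into x ≡ 4 (mod 7): 40·t ≡ 4 − 22 = -18 (mod 7).
    Reduce coefficients mod 7: 5·t ≡ 3 (mod 7).
    The inverse of 5 mod 7 is 3 (since 5·3 = 15 = 2·7 + 1), so t ≡ 3·3 = 9 ≡ 2 (mod 7).
    Then x = 22 + 40·2 = 102, valid modulo lcm(40, 7) = 280: x ≡ 102 (mod 280).
Verify: 102 mod 5 = 2 ✓, 102 mod 8 = 6 ✓, 102 mod 7 = 4 ✓.

x ≡ 102 (mod 280).


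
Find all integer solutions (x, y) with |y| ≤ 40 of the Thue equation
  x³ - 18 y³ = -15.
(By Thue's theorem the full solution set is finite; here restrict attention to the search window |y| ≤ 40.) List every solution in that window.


The equation is x³ - 18y³ = -15. For fixed y, x³ = 18·y³ − 15, so a solution requires the RHS to be a perfect cube.
Strategy: iterate y from -40 to 40, compute RHS = 18·y³ − 15, and check whether it is a (positive or negative) perfect cube.
Check small values of y:
  y = 0: RHS = -15 is not a perfect cube.
  y = 1: RHS = 3 is not a perfect cube.
  y = -1: RHS = -33 is not a perfect cube.
  y = 2: RHS = 129 is not a perfect cube.
  y = -2: RHS = -159 is not a perfect cube.
  y = 3: RHS = 471 is not a perfect cube.
  y = -3: RHS = -501 is not a perfect cube.
Continuing the search up to |y| = 40 finds no solutions either.
No (x, y) in the scanned range satisfies the equation.

No integer solutions with |y| ≤ 40.


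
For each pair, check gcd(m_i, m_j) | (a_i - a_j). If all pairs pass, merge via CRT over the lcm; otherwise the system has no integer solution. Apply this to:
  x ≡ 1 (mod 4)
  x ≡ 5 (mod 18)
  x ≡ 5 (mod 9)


Moduli 4, 18, 9 are not pairwise coprime, so CRT works modulo lcm(m_i) when all pairwise compatibility conditions hold.
Pairwise compatibility: gcd(m_i, m_j) must divide a_i - a_j for every pair.
Merge one congruence at a time:
  Start: x ≡ 1 (mod 4).
  Combine with x ≡ 5 (mod 18): gcd(4, 18) = 2; 5 - 1 = 4, which IS divisible by 2, so compatible.
    Write x = 1 + 4·t and substitute into x ≡ 5 (mod 18): 4·t ≡ 5 − 1 = 4 (mod 18).
    Divide the congruence (and modulus) by g = 2: 2·t ≡ 2 (mod 9).
    The inverse of 2 mod 9 is 5 (since 2·5 = 10 = 1·9 + 1), so t ≡ 5·2 = 10 ≡ 1 (mod 9).
    Then x = 1 + 4·1 = 5, valid modulo lcm(4, 18) = 36: x ≡ 5 (mod 36).
  Combine with x ≡ 5 (mod 9): gcd(36, 9) = 9; 5 - 5 = 0, which IS divisible by 9, so compatible.
    Write x = 5 + 36·t and substitute into x ≡ 5 (mod 9): 36·t ≡ 5 − 5 = 0 (mod 9).
    Divide the congruence (and modulus) by g = 9: 4·t ≡ 0 (mod 1).
    Modulo 1 every t works; take t = 0.
    Then x = 5 + 36·0 = 5, valid modulo lcm(36, 9) = 36: x ≡ 5 (mod 36).
Verify: 5 mod 4 = 1, 5 mod 18 = 5, 5 mod 9 = 5.

x ≡ 5 (mod 36).


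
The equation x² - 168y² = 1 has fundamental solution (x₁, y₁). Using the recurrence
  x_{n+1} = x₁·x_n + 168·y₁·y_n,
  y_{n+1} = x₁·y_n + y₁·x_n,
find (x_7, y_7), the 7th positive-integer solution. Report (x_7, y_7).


Step 1: Find the fundamental solution (x₁, y₁) of x² - 168y² = 1.
  Expand √168 as a continued fraction. a₀ = ⌊√168⌋ = 12; iterate m_{k+1} = d_k·a_k − m_k, d_{k+1} = (168 − m_{k+1}²)/d_k, a_{k+1} = ⌊(a₀ + m_{k+1})/d_{k+1}⌋ (starting m₀ = 0, d₀ = 1), with convergents p_k = a_k·p_{k-1} + p_{k-2}, q_k = a_k·q_{k-1} + q_{k-2} (p₋₁ = 1, q₋₁ = 0):
  k = 0: a₀ = 12; p₀/q₀ = 12/1; p₀² − 168·q₀² = 144 − 168 = -24.
  k = 1: m = 12, d = 24, a = ⌊(12 + 12)/24⌋ = 1; p/q = (1·12 + 1)/(1·1 + 0) = 13/1; p² − 168·q² = 169 − 168 = 1.
  The first convergent with p² − 168·q² = 1 gives the fundamental solution (x₁, y₁) = (13, 1).
Step 2: Apply the recurrence (x_{n+1}, y_{n+1}) = (x₁x_n + 168y₁y_n, x₁y_n + y₁x_n) repeatedly.
  From (x_1, y_1) = (13, 1): x_2 = 13·13 + 168·1·1 = 337; y_2 = 13·1 + 1·13 = 26.
  From (x_2, y_2) = (337, 26): x_3 = 13·337 + 168·1·26 = 8749; y_3 = 13·26 + 1·337 = 675.
  From (x_3, y_3) = (8749, 675): x_4 = 13·8749 + 168·1·675 = 227137; y_4 = 13·675 + 1·8749 = 17524.
  From (x_4, y_4) = (227137, 17524): x_5 = 13·227137 + 168·1·17524 = 5896813; y_5 = 13·17524 + 1·227137 = 454949.
  From (x_5, y_5) = (5896813, 454949): x_6 = 13·5896813 + 168·1·454949 = 153090001; y_6 = 13·454949 + 1·5896813 = 11811150.
  From (x_6, y_6) = (153090001, 11811150): x_7 = 13·153090001 + 168·1·11811150 = 3974443213; y_7 = 13·11811150 + 1·153090001 = 306634951.
Step 3: Verify x_7² - 168·y_7² = 15796198853361763369 - 15796198853361763368 = 1 (should be 1). ✓

(x_1, y_1) = (13, 1); (x_7, y_7) = (3974443213, 306634951).


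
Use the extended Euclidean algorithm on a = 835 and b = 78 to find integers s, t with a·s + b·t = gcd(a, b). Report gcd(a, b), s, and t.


Euclidean algorithm on (835, 78) — divide until remainder is 0:
  835 = 10 · 78 + 55
  78 = 1 · 55 + 23
  55 = 2 · 23 + 9
  23 = 2 · 9 + 5
  9 = 1 · 5 + 4
  5 = 1 · 4 + 1
  4 = 4 · 1 + 0
gcd(835, 78) = 1.
Track Bezout coefficients alongside the remainders: start with r₀ = 835 = a·1 + b·0 (s = 1, t = 0) and r₁ = 78 = a·0 + b·1 (s = 0, t = 1); each new remainder r_{k+1} = r_{k-1} − q_k·r_k inherits s_{k+1} = s_{k-1} − q_k·s_k, t_{k+1} = t_{k-1} − q_k·t_k, so r_k = a·s_k + b·t_k at every step:
  q = 10: r = 55, s = 1 − 10·0 = 1, t = 0 − 10·1 = -10  (check: 835·1 + 78·(-10) = 55)
  q = 1: r = 23, s = 0 − 1·1 = -1, t = 1 − 1·(-10) = 11  (check: 835·(-1) + 78·11 = 23)
  q = 2: r = 9, s = 1 − 2·(-1) = 3, t = -10 − 2·11 = -32  (check: 835·3 + 78·(-32) = 9)
  q = 2: r = 5, s = -1 − 2·3 = -7, t = 11 − 2·(-32) = 75  (check: 835·(-7) + 78·75 = 5)
  q = 1: r = 4, s = 3 − 1·(-7) = 10, t = -32 − 1·75 = -107  (check: 835·10 + 78·(-107) = 4)
  q = 1: r = 1, s = -7 − 1·10 = -17, t = 75 − 1·(-107) = 182  (check: 835·(-17) + 78·182 = 1)
The row with r = 1 (the gcd) gives the Bezout coefficients s = -17, t = 182.
Result: 835 · (-17) + 78 · (182) = 1.

gcd(835, 78) = 1; s = -17, t = 182 (check: 835·(-17) + 78·182 = 1).


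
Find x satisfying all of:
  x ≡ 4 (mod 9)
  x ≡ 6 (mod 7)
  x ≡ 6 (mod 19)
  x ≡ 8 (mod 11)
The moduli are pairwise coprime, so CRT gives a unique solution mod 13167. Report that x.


Product of moduli M = 9 · 7 · 19 · 11 = 13167.
Merge one congruence at a time:
  Start: x ≡ 4 (mod 9).
  Combine with x ≡ 6 (mod 7); new modulus lcm = 63.
    Write x = 4 + 9·t and substitute into x ≡ 6 (mod 7): 9·t ≡ 6 − 4 = 2 (mod 7).
    Reduce coefficients mod 7: 2·t ≡ 2 (mod 7).
    The inverse of 2 mod 7 is 4 (since 2·4 = 8 = 1·7 + 1), so t ≡ 4·2 = 8 ≡ 1 (mod 7).
    Then x = 4 + 9·1 = 13, valid modulo lcm(9, 7) = 63: x ≡ 13 (mod 63).
  Combine with x ≡ 6 (mod 19); new modulus lcm = 1197.
    Write x = 13 + 63·t and substitute into x ≡ 6 (mod 19): 63·t ≡ 6 − 13 = -7 (mod 19).
    Reduce coefficients mod 19: 6·t ≡ 12 (mod 19).
    The inverse of 6 mod 19 is 16 (since 6·16 = 96 = 5·19 + 1), so t ≡ 16·12 = 192 ≡ 2 (mod 19).
    Then x = 13 + 63·2 = 139, valid modulo lcm(63, 19) = 1197: x ≡ 139 (mod 1197).
  Combine with x ≡ 8 (mod 11); new modulus lcm = 13167.
    Write x = 139 + 1197·t and substitute into x ≡ 8 (mod 11): 1197·t ≡ 8 − 139 = -131 (mod 11).
    Reduce coefficients mod 11: 9·t ≡ 1 (mod 11).
    The inverse of 9 mod 11 is 5 (since 9·5 = 45 = 4·11 + 1), so t ≡ 5·1 = 5 ≡ 5 (mod 11).
    Then x = 139 + 1197·5 = 6124, valid modulo lcm(1197, 11) = 13167: x ≡ 6124 (mod 13167).
Verify against each original: 6124 mod 9 = 4, 6124 mod 7 = 6, 6124 mod 19 = 6, 6124 mod 11 = 8.

x ≡ 6124 (mod 13167).
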